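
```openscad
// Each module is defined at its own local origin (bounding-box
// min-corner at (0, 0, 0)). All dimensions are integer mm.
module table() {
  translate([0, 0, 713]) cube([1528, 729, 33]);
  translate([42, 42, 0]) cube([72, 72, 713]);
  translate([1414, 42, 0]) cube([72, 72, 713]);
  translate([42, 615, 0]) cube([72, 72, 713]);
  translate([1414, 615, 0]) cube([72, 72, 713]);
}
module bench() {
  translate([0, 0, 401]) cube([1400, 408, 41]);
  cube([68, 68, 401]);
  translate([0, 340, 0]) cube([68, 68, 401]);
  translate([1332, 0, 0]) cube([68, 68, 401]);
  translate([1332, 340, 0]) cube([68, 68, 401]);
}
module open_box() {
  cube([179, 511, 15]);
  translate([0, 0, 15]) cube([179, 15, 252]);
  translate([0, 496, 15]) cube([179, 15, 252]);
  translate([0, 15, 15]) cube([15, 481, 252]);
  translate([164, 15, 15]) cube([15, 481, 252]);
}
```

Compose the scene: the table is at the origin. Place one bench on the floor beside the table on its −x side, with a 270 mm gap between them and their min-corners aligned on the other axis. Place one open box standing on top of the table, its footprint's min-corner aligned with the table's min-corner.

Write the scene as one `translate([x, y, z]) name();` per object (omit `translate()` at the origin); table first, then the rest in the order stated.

table();
translate([-1670, 0, 0]) bench();
translate([0, 0, 746]) open_box();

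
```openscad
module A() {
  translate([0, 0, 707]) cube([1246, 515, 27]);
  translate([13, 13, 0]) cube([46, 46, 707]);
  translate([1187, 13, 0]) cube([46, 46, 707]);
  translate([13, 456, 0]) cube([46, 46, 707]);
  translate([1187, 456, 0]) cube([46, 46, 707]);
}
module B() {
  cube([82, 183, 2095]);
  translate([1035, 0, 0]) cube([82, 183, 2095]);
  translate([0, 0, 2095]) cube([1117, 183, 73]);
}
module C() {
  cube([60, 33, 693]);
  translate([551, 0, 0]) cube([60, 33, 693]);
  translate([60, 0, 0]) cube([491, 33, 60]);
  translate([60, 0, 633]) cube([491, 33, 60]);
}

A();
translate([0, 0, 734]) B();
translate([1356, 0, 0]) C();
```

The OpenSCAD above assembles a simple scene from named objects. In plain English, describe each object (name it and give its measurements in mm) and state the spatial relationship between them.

A is a table with a 1246×515 mm rectangular top, 27 mm thick, top surface at z = 734 mm, supported by four 46×46 mm square legs, each inset 13 mm from the nearest pair of top edges, running from the floor.

B is a door frame. The clear opening is 953 mm wide and 2095 mm high. Two 82 mm wide jambs, 183 mm deep, stand either side of the opening from the floor to the top of the opening. A 73 mm thick head sits across the top of both jambs, spanning the full outside width of the frame.

C is a rectangular picture frame lying in the x–z plane (depth along y). The opening is 491 mm wide (x) by 573 mm tall (z), surrounded by a border 60 mm wide on all four sides. The frame is 33 mm deep and is made of two full-height vertical stiles with two horizontal rails fitted between them.

The door frame is on top of the table. The picture frame is on the floor beside the table on its +x side.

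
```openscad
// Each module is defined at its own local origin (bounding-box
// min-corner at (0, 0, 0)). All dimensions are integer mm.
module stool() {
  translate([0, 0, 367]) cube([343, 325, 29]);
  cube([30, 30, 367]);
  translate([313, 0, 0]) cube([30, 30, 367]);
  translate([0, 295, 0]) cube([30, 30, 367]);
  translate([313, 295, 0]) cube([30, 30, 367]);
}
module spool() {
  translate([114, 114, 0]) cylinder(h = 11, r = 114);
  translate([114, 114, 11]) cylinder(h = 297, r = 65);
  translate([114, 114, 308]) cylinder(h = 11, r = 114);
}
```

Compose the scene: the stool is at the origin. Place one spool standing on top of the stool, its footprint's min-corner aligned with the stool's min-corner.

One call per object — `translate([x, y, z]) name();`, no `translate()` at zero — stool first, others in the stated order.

stool();
translate([0, 0, 396]) spool();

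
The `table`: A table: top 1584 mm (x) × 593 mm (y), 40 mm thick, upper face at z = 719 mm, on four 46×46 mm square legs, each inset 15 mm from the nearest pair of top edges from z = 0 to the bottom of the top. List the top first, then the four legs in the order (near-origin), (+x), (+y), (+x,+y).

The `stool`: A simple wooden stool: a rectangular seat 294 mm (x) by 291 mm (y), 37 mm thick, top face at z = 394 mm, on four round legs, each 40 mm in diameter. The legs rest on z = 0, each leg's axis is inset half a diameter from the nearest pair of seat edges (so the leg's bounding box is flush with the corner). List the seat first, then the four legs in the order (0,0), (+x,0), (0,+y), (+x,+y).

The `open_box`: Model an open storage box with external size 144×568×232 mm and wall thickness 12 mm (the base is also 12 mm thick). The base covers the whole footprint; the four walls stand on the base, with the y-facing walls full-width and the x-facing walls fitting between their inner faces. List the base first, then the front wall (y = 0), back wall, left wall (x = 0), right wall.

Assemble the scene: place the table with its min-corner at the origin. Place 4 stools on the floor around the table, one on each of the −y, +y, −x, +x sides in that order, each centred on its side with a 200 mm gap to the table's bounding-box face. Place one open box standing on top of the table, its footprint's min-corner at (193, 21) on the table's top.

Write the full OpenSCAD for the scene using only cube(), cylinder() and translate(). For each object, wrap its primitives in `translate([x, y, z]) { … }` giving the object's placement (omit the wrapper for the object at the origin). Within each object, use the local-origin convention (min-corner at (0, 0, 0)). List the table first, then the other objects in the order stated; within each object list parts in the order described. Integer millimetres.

translate([0, 0, 679]) cube([1584, 593, 40]);
translate([15, 15, 0]) cube([46, 46, 679]);
translate([1523, 15, 0]) cube([46, 46, 679]);
translate([15, 532, 0]) cube([46, 46, 679]);
translate([1523, 532, 0]) cube([46, 46, 679]);
translate([645, -491, 0]) {
  translate([0, 0, 357]) cube([294, 291, 37]);
  translate([20, 20, 0]) cylinder(h = 357, r = 20);
  translate([274, 20, 0]) cylinder(h = 357, r = 20);
  translate([20, 271, 0]) cylinder(h = 357, r = 20);
  translate([274, 271, 0]) cylinder(h = 357, r = 20);
}
translate([645, 793, 0]) {
  translate([0, 0, 357]) cube([294, 291, 37]);
  translate([20, 20, 0]) cylinder(h = 357, r = 20);
  translate([274, 20, 0]) cylinder(h = 357, r = 20);
  translate([20, 271, 0]) cylinder(h = 357, r = 20);
  translate([274, 271, 0]) cylinder(h = 357, r = 20);
}
translate([-494, 151, 0]) {
  translate([0, 0, 357]) cube([294, 291, 37]);
  translate([20, 20, 0]) cylinder(h = 357, r = 20);
  translate([274, 20, 0]) cylinder(h = 357, r = 20);
  translate([20, 271, 0]) cylinder(h = 357, r = 20);
  translate([274, 271, 0]) cylinder(h = 357, r = 20);
}
translate([1784, 151, 0]) {
  translate([0, 0, 357]) cube([294, 291, 37]);
  translate([20, 20, 0]) cylinder(h = 357, r = 20);
  translate([274, 20, 0]) cylinder(h = 357, r = 20);
  translate([20, 271, 0]) cylinder(h = 357, r = 20);
  translate([274, 271, 0]) cylinder(h = 357, r = 20);
}
translate([193, 21, 719]) {
  cube([144, 568, 12]);
  translate([0, 0, 12]) cube([144, 12, 220]);
  translate([0, 556, 12]) cube([144, 12, 220]);
  translate([0, 12, 12]) cube([12, 544, 220]);
  translate([132, 12, 12]) cube([12, 544, 220]);
}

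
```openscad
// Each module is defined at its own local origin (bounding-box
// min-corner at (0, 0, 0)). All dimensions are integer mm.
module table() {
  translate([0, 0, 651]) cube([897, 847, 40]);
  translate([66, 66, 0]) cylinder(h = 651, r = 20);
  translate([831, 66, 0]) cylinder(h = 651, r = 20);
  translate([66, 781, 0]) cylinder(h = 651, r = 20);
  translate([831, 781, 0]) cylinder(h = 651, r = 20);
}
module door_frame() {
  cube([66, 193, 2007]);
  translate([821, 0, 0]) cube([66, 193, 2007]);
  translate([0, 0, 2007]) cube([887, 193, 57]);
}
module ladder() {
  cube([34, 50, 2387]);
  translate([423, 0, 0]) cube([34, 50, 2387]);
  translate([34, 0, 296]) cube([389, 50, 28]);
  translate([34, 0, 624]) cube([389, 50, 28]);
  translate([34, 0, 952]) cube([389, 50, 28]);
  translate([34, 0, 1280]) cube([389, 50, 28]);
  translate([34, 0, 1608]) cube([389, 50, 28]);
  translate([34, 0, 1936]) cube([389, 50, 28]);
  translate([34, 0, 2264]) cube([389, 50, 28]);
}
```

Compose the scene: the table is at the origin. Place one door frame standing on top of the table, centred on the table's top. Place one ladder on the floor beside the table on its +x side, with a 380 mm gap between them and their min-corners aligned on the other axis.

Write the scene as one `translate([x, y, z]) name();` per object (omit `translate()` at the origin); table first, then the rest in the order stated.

table();
translate([5, 327, 691]) door_frame();
translate([1277, 0, 0]) ladder();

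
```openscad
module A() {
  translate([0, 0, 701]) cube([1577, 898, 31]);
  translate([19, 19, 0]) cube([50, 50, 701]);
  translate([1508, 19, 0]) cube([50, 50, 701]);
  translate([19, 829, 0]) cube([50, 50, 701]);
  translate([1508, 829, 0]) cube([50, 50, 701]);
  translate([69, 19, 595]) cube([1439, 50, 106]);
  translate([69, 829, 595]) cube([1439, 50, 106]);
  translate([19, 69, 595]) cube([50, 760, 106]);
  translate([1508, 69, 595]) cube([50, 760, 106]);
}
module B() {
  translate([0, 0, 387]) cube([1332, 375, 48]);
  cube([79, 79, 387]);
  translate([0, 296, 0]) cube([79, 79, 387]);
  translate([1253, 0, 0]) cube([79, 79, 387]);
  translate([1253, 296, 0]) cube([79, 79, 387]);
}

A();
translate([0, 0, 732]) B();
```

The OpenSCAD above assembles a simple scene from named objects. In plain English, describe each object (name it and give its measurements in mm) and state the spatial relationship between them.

A is a table with a 1577×898 mm rectangular top, 31 mm thick, top surface at z = 732 mm, supported by four 50×50 mm square legs, each inset 19 mm from the nearest pair of top edges, running from the floor. Four apron rails, 50 mm thick and 106 mm tall, run between adjacent legs with their top edges flush with the underside of the top and their outer faces flush with the legs' outer faces.

B is a long wooden bench with a 1332 mm (x) × 375 mm (y) seat, 48 mm thick, its top surface 435 mm above the floor. Four 79 mm square legs at the seat corners, flush with the edges, run from z = 0 to the seat underside.

The bench is on top of the table.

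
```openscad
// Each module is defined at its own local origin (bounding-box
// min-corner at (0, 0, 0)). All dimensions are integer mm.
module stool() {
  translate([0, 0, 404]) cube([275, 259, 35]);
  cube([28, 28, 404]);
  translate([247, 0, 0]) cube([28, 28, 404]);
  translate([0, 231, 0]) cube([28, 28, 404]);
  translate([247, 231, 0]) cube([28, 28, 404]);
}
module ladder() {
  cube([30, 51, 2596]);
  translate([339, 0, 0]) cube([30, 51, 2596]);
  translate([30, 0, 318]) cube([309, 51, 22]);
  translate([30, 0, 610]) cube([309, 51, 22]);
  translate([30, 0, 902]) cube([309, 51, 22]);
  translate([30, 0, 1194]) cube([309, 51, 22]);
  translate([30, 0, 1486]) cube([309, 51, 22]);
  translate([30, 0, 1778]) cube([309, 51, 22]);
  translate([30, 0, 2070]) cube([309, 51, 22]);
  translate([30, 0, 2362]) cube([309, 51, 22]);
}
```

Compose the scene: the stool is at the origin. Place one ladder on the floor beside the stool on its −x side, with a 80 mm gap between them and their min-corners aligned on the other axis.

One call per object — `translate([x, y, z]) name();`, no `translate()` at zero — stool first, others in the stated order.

stool();
translate([-449, 0, 0]) ladder();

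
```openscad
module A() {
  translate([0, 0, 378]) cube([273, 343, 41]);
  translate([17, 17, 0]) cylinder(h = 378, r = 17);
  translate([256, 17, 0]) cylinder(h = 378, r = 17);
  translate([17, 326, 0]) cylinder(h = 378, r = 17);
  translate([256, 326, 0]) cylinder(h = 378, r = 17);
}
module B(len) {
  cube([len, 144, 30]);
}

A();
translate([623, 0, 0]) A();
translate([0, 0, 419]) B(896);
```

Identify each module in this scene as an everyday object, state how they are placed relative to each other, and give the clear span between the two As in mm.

Second stool starts at x = 623; first ends at x = 273; clear span = 623 − 273 = 350 mm.

A is a stool. B is a beam. A beam spans the tops of two stools. The clear span between the two stools is 350 mm.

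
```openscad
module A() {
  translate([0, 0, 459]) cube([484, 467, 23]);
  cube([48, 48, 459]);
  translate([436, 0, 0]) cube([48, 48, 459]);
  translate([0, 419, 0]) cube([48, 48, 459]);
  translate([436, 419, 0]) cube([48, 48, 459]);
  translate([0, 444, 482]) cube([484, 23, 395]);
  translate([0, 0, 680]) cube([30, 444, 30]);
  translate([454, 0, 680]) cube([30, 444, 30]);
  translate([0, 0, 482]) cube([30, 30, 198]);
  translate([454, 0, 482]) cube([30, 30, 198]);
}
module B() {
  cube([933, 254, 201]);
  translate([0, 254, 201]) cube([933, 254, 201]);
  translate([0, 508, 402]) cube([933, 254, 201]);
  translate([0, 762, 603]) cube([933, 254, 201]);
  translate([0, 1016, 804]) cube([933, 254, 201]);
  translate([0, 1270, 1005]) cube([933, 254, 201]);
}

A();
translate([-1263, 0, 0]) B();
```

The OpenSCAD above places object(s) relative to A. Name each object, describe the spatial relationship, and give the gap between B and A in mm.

A is a chair. B is a staircase. The staircase is on the floor beside the chair on its −x side. The gap between the staircase and the chair is 330 mm.

The staircase's nearest face is 330 mm from the chair's −x face.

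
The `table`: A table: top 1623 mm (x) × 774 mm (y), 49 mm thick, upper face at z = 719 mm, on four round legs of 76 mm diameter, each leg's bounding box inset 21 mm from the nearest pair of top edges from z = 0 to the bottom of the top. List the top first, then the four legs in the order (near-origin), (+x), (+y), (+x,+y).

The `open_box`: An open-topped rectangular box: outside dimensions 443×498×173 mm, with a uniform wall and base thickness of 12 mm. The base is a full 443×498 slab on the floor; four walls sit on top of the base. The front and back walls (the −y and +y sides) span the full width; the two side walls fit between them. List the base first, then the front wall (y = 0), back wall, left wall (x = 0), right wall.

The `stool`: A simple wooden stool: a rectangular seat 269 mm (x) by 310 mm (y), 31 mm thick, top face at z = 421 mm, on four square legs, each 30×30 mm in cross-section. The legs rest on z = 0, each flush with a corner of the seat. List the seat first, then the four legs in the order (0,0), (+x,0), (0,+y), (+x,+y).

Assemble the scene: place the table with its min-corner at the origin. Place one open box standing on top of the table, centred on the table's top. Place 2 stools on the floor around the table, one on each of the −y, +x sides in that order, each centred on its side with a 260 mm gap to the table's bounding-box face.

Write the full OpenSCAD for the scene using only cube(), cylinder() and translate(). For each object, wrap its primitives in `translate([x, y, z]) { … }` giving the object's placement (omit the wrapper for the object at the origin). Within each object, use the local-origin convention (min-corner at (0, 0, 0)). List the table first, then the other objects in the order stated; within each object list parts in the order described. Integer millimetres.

translate([0, 0, 670]) cube([1623, 774, 49]);
translate([59, 59, 0]) cylinder(h = 670, r = 38);
translate([1564, 59, 0]) cylinder(h = 670, r = 38);
translate([59, 715, 0]) cylinder(h = 670, r = 38);
translate([1564, 715, 0]) cylinder(h = 670, r = 38);
translate([590, 138, 719]) {
  cube([443, 498, 12]);
  translate([0, 0, 12]) cube([443, 12, 161]);
  translate([0, 486, 12]) cube([443, 12, 161]);
  translate([0, 12, 12]) cube([12, 474, 161]);
  translate([431, 12, 12]) cube([12, 474, 161]);
}
translate([677, -570, 0]) {
  translate([0, 0, 390]) cube([269, 310, 31]);
  cube([30, 30, 390]);
  translate([239, 0, 0]) cube([30, 30, 390]);
  translate([0, 280, 0]) cube([30, 30, 390]);
  translate([239, 280, 0]) cube([30, 30, 390]);
}
translate([1883, 232, 0]) {
  translate([0, 0, 390]) cube([269, 310, 31]);
  cube([30, 30, 390]);
  translate([239, 0, 0]) cube([30, 30, 390]);
  translate([0, 280, 0]) cube([30, 30, 390]);
  translate([239, 280, 0]) cube([30, 30, 390]);
}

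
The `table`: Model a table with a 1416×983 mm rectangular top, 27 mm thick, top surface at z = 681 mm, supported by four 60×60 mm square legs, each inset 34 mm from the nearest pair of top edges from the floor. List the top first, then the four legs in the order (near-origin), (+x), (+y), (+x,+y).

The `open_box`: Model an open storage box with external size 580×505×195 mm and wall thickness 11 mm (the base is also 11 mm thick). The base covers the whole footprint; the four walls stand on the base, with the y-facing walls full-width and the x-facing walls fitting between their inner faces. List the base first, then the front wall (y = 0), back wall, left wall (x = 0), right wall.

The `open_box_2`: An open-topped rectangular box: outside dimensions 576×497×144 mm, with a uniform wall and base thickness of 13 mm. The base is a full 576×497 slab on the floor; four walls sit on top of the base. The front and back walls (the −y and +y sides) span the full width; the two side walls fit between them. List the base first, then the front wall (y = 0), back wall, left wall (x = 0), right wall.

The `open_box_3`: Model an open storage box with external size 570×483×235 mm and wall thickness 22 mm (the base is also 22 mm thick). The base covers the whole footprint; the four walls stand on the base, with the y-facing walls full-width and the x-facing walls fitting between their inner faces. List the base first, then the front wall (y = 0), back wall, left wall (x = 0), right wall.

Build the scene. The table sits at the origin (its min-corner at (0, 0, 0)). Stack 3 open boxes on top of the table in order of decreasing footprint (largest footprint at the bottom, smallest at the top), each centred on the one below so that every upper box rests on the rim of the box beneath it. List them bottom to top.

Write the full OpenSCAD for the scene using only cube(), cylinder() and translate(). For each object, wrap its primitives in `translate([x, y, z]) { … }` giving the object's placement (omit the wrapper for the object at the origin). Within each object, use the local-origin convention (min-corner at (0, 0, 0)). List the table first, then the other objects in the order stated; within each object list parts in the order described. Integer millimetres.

translate([0, 0, 654]) cube([1416, 983, 27]);
translate([34, 34, 0]) cube([60, 60, 654]);
translate([1322, 34, 0]) cube([60, 60, 654]);
translate([34, 889, 0]) cube([60, 60, 654]);
translate([1322, 889, 0]) cube([60, 60, 654]);
translate([418, 239, 681]) {
  cube([580, 505, 11]);
  translate([0, 0, 11]) cube([580, 11, 184]);
  translate([0, 494, 11]) cube([580, 11, 184]);
  translate([0, 11, 11]) cube([11, 483, 184]);
  translate([569, 11, 11]) cube([11, 483, 184]);
}
translate([420, 243, 876]) {
  cube([576, 497, 13]);
  translate([0, 0, 13]) cube([576, 13, 131]);
  translate([0, 484, 13]) cube([576, 13, 131]);
  translate([0, 13, 13]) cube([13, 471, 131]);
  translate([563, 13, 13]) cube([13, 471, 131]);
}
translate([423, 250, 1020]) {
  cube([570, 483, 22]);
  translate([0, 0, 22]) cube([570, 22, 213]);
  translate([0, 461, 22]) cube([570, 22, 213]);
  translate([0, 22, 22]) cube([22, 439, 213]);
  translate([548, 22, 22]) cube([22, 439, 213]);
}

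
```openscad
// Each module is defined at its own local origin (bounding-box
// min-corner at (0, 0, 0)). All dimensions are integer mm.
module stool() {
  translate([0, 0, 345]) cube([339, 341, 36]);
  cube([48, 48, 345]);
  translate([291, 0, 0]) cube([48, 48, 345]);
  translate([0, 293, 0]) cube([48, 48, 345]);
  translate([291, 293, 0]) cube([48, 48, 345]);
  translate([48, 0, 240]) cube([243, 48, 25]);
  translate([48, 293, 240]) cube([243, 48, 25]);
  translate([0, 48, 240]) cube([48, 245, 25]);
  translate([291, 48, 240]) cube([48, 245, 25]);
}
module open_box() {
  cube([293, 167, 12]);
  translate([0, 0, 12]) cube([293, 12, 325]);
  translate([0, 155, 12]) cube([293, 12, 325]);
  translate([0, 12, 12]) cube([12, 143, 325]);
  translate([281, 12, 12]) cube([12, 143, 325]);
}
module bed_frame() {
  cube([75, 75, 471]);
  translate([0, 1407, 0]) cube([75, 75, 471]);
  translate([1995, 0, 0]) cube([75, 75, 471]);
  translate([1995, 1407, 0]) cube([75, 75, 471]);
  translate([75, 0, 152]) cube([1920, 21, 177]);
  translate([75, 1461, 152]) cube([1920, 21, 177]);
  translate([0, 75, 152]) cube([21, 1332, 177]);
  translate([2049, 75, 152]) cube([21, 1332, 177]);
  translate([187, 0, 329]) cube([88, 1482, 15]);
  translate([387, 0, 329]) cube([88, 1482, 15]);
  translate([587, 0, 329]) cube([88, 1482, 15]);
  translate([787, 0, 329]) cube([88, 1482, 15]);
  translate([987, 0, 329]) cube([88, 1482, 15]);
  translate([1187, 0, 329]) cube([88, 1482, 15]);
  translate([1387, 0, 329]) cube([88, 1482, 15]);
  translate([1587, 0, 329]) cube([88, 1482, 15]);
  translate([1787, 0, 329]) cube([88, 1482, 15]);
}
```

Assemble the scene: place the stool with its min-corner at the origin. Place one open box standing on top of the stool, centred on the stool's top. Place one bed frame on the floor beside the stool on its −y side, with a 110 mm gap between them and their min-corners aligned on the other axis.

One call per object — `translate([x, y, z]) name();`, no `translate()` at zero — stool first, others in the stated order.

stool();
translate([23, 87, 381]) open_box();
translate([0, -1592, 0]) bed_frame();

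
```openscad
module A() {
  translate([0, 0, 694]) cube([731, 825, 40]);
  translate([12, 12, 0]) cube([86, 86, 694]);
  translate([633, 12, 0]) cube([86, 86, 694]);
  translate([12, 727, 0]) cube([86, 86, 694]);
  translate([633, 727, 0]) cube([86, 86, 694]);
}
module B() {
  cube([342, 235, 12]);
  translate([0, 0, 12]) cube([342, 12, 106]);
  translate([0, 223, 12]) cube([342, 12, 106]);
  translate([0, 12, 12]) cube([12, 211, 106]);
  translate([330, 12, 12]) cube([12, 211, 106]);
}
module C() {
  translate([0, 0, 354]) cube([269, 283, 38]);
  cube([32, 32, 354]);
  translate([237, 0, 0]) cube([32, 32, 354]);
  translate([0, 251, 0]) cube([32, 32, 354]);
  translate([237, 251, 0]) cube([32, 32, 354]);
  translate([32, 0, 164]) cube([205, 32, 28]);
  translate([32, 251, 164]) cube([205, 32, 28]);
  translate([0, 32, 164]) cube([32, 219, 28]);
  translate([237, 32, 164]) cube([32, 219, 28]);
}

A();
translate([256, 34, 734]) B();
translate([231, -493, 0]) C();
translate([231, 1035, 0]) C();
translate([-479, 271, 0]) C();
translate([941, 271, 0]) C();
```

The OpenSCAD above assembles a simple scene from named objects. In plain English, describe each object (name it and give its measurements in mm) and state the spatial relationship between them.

A is a table: top 731 mm (x) × 825 mm (y), 40 mm thick, upper face at z = 734 mm, on four 86×86 mm square legs, each inset 12 mm from the nearest pair of top edges, running from z = 0 to the bottom of the top.

B is an open storage box with external size 342×235×118 mm and wall thickness 12 mm (the base is also 12 mm thick). The base covers the whole footprint; the four walls stand on the base, with the y-facing walls full-width and the x-facing walls fitting between their inner faces.

C is a simple wooden stool: a rectangular seat 269 mm (x) by 283 mm (y), 38 mm thick, top face at z = 392 mm, on four square legs, each 32×32 mm in cross-section. The legs rest on z = 0, each flush with a corner of the seat. Four stretchers, 32 mm wide and 28 mm tall, connect adjacent legs with their undersides at z = 164 mm, each running between the inner faces of the legs it joins and aligned with the legs' outer faces on the other axis.

The open box is on top of the table. Four stools sit around the table at the −y, +y, −x, +x sides.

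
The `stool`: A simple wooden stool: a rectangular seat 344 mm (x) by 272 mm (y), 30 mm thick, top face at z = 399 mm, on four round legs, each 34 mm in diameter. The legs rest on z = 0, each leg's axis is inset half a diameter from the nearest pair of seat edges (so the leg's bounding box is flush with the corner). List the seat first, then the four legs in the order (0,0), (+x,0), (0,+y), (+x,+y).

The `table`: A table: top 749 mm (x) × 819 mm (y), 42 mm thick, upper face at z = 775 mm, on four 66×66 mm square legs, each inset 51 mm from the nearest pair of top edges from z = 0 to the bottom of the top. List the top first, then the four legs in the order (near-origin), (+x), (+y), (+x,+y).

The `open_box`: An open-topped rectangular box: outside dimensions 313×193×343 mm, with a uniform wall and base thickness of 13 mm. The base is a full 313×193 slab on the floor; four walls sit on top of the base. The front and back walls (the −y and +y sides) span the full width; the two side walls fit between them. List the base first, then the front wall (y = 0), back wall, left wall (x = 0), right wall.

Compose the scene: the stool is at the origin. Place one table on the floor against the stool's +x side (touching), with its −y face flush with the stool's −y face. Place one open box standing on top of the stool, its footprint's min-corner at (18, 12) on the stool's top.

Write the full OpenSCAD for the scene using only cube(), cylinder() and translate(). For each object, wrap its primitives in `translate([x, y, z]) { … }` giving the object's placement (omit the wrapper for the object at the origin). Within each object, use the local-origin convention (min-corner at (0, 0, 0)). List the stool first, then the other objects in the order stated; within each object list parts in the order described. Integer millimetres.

translate([0, 0, 369]) cube([344, 272, 30]);
translate([17, 17, 0]) cylinder(h = 369, r = 17);
translate([327, 17, 0]) cylinder(h = 369, r = 17);
translate([17, 255, 0]) cylinder(h = 369, r = 17);
translate([327, 255, 0]) cylinder(h = 369, r = 17);
translate([344, 0, 0]) {
  translate([0, 0, 733]) cube([749, 819, 42]);
  translate([51, 51, 0]) cube([66, 66, 733]);
  translate([632, 51, 0]) cube([66, 66, 733]);
  translate([51, 702, 0]) cube([66, 66, 733]);
  translate([632, 702, 0]) cube([66, 66, 733]);
}
translate([18, 12, 399]) {
  cube([313, 193, 13]);
  translate([0, 0, 13]) cube([313, 13, 330]);
  translate([0, 180, 13]) cube([313, 13, 330]);
  translate([0, 13, 13]) cube([13, 167, 330]);
  translate([300, 13, 13]) cube([13, 167, 330]);
}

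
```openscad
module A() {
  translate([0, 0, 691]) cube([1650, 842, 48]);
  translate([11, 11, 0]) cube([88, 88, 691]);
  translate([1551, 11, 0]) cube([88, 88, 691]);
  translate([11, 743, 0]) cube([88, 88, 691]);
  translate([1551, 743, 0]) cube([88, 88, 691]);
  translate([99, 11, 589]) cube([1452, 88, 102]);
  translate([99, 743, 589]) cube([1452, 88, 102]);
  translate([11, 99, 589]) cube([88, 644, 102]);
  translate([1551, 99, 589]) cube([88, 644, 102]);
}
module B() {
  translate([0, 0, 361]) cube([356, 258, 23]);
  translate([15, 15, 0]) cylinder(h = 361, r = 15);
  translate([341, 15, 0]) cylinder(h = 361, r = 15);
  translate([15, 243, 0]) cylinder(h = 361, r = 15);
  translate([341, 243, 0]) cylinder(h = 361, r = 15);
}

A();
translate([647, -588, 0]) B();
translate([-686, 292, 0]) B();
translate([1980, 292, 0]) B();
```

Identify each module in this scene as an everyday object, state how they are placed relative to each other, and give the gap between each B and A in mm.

Each stool's nearest face is 330 mm from the table's bounding box.

A is a table. B is a stool. Three stools sit around the table at the −y, −x, +x sides. The gap between each stool and the table is 330 mm.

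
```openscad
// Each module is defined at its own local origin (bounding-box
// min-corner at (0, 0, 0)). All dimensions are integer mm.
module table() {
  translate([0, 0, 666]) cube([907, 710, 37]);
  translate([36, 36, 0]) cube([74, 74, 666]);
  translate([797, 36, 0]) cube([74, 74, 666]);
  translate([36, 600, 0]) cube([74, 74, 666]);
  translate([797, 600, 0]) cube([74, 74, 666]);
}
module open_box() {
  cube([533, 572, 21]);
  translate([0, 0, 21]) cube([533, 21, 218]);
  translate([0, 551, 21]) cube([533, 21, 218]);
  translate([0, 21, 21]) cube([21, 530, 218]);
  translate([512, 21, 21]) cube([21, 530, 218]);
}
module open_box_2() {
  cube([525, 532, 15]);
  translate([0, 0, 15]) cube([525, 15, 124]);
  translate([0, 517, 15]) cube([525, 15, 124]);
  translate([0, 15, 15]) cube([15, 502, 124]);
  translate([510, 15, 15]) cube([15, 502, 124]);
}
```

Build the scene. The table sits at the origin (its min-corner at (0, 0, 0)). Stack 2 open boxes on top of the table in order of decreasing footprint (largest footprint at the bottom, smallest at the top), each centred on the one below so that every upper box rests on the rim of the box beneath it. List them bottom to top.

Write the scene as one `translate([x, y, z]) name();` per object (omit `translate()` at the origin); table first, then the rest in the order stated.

table();
translate([187, 69, 703]) open_box();
translate([191, 89, 942]) open_box_2();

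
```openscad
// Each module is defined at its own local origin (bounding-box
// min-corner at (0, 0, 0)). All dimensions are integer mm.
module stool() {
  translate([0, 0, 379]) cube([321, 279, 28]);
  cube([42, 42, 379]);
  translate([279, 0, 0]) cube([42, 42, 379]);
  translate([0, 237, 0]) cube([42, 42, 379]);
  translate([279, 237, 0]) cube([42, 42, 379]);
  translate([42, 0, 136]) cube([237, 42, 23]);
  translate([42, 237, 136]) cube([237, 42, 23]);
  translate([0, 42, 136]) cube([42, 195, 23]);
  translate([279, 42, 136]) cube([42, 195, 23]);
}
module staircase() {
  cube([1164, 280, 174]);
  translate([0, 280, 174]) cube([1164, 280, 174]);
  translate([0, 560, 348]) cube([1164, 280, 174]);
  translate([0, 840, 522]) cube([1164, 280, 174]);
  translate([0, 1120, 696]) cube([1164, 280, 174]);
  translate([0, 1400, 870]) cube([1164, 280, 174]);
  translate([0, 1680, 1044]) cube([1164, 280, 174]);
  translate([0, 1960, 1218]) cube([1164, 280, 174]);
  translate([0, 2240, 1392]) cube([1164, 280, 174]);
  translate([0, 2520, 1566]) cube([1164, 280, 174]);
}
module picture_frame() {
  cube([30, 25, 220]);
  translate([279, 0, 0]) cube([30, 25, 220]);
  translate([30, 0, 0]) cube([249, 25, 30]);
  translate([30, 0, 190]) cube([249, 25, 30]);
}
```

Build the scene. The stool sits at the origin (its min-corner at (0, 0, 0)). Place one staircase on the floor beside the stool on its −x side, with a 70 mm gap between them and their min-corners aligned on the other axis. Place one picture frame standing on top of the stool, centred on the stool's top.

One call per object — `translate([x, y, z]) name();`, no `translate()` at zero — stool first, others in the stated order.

stool();
translate([-1234, 0, 0]) staircase();
translate([6, 127, 407]) picture_frame();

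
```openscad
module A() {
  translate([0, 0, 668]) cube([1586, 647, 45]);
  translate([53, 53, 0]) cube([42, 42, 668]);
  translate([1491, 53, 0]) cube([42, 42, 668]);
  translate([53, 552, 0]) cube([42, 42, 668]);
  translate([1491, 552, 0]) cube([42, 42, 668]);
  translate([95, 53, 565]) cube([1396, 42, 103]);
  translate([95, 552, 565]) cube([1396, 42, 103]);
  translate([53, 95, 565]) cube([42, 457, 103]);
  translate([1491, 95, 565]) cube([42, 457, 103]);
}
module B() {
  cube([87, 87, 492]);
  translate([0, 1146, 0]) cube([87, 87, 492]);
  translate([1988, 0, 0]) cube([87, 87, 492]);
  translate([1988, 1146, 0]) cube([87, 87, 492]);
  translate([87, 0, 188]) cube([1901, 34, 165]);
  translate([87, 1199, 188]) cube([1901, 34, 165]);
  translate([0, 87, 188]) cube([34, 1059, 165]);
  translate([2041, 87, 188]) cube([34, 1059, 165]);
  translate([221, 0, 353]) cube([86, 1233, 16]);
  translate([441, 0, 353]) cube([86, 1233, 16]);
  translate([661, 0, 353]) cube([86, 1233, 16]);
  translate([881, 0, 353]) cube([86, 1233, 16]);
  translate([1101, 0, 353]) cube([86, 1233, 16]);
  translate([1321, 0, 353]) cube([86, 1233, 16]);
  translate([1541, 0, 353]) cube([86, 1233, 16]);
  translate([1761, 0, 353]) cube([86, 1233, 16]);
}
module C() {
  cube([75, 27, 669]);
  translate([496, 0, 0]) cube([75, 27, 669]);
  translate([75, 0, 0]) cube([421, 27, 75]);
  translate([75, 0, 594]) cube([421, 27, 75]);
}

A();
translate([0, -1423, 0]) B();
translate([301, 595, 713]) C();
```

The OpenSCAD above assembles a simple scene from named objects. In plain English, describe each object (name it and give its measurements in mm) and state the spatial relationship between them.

A is a table: top 1586 mm (x) × 647 mm (y), 45 mm thick, upper face at z = 713 mm, on four 42×42 mm square legs, each inset 53 mm from the nearest pair of top edges, running from z = 0 to the bottom of the top. Four apron rails, 42 mm thick and 103 mm tall, run between adjacent legs with their top edges flush with the underside of the top and their outer faces flush with the legs' outer faces.

B is a bed frame 2075 mm long (x) by 1233 mm wide (y). Four 87×87 mm corner posts, 492 mm tall, at the corners of the footprint. Four rails of 34 mm thickness and 165 mm height run between adjacent posts with their undersides at z = 188 mm, their outer faces flush with the outside of the frame (the two x-running rails run between the posts' inner faces; the two y-running rails run between the posts' inner faces). 8 slats, each 86 mm wide (x) and 16 mm thick, lie across the top of the two x-running rails, running the full 1233 mm width of the frame in y; the slats are evenly spaced along x between the inner faces of the end posts with equal gaps (rounded down to the nearest mm) at the −x end and between each pair — any rounding remainder accumulates at the +x end.

C is a picture frame with a 421×519 mm rectangular opening (x by z) and a uniform 75 mm border on every side. Frame depth is 27 mm along y. It is built from two vertical stiles running the full outside height and two horizontal rails spanning the gap between the stiles.

The bed frame is on the floor beside the table on its −y side. The picture frame is on top of the table.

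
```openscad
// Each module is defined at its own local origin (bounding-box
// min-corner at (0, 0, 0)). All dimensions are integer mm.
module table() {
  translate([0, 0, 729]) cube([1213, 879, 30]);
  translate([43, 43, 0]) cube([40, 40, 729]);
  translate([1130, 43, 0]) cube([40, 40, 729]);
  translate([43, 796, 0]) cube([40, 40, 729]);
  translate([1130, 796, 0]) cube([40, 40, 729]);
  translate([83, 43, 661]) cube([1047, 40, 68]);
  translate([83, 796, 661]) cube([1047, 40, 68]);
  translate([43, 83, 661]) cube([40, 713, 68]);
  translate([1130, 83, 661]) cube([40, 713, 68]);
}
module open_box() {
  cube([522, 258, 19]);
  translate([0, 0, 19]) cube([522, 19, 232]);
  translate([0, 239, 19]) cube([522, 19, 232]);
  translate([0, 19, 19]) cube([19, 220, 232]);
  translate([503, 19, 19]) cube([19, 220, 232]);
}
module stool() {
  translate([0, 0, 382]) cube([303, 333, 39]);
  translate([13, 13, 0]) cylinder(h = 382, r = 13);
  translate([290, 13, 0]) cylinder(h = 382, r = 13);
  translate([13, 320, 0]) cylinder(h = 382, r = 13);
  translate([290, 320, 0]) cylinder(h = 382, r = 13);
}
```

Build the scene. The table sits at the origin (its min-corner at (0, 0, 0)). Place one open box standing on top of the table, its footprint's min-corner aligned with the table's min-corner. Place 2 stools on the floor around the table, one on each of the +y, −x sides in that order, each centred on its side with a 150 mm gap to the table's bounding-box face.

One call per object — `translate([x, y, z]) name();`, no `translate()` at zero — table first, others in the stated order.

table();
translate([0, 0, 759]) open_box();
translate([455, 1029, 0]) stool();
translate([-453, 273, 0]) stool();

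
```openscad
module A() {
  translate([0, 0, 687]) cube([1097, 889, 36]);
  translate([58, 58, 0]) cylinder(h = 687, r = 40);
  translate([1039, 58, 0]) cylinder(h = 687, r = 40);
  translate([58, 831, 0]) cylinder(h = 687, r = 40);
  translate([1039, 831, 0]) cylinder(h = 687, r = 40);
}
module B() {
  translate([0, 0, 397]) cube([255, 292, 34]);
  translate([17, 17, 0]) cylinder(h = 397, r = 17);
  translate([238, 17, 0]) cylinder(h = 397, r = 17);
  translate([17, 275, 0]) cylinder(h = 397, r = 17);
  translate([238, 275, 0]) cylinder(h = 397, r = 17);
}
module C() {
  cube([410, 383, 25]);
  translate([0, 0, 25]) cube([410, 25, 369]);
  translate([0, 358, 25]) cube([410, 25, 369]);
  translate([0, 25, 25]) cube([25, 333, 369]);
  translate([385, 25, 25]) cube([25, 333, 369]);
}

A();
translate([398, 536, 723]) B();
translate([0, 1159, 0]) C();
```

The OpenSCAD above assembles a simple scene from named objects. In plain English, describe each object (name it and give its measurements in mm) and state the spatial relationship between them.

A is a table: top 1097 mm (x) × 889 mm (y), 36 mm thick, upper face at z = 723 mm, on four round legs of 80 mm diameter, each leg's bounding box inset 18 mm from the nearest pair of top edges, running from z = 0 to the bottom of the top.

B is a simple wooden stool: a rectangular seat 255 mm (x) by 292 mm (y), 34 mm thick, top face at z = 431 mm, on four round legs, each 34 mm in diameter. The legs rest on z = 0, each leg's axis is inset half a diameter from the nearest pair of seat edges (so the leg's bounding box is flush with the corner).

C is an open storage box with external size 410×383×394 mm and wall thickness 25 mm (the base is also 25 mm thick). The base covers the whole footprint; the four walls stand on the base, with the y-facing walls full-width and the x-facing walls fitting between their inner faces.

The stool is on top of the table. The open box is on the floor beside the table on its +y side.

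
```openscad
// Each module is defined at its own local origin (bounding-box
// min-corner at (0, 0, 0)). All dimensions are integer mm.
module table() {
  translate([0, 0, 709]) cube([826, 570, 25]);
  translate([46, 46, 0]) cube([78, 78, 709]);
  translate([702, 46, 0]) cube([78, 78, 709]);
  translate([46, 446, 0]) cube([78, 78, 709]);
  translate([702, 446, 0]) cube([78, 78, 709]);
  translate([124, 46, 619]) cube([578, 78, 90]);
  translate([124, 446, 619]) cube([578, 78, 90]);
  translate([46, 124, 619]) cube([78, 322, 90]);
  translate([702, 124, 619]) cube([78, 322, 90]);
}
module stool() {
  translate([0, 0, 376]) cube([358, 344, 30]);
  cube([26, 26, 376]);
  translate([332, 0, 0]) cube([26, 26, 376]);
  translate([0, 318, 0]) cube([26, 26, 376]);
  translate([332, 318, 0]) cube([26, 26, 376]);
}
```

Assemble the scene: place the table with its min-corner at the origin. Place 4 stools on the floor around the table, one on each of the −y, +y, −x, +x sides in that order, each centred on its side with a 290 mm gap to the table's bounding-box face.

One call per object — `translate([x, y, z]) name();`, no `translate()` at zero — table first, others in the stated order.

table();
translate([234, -634, 0]) stool();
translate([234, 860, 0]) stool();
translate([-648, 113, 0]) stool();
translate([1116, 113, 0]) stool();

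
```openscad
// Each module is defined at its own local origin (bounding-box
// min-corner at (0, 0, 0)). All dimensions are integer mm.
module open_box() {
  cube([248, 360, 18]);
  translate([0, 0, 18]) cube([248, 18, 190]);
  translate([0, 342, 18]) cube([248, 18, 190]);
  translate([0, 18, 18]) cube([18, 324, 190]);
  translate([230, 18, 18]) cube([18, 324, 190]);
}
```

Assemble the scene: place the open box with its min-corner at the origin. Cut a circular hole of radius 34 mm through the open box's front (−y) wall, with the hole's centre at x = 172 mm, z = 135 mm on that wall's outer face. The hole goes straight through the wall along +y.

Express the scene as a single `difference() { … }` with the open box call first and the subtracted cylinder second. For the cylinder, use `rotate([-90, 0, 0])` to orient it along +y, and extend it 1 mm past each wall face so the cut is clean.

difference() {
  open_box();
  translate([172, -1, 135]) rotate([-90, 0, 0]) cylinder(h = 20, r = 34);
}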